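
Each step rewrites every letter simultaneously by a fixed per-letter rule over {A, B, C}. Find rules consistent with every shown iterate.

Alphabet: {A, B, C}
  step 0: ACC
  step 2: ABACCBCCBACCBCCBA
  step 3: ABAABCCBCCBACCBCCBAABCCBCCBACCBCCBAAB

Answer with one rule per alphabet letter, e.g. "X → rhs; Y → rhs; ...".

A->AB, B->A, C->CCB

  step 2 ⇒ step 3: ABACCBCCBACCBCCBA ⇒ AB·A·AB·CCB·CCB·A·CCB·CCB·A·AB·CCB·CCB·A·CCB·CCB·A·AB
    A ↦ AB
    B ↦ A
    C ↦ CCB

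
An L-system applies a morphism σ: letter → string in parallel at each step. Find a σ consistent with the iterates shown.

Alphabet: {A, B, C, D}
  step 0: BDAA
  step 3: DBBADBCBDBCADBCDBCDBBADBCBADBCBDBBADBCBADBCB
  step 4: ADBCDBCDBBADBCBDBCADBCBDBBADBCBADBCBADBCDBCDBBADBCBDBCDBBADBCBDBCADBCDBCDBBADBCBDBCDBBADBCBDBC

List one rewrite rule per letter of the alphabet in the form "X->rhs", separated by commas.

A->DBB, B->DBC, C->B, D->A

  step 3 ⇒ step 4: DBBADBCBDBCADBCDBCDBBADBCBADBCBDBBADBCBADBCB ⇒ A·DBC·DBC·DBB·A·DBC·B·DBC·A·DBC·B·DBB·A·DBC·B·A·DBC·B·A·DBC·DBC·DBB·A·DBC·B·DBC·DBB·A·DBC·B·DBC·A·DBC·DBC·DBB·A·DBC·B·DBC·DBB·A·DBC·B·DBC
    A ↦ DBB
    B ↦ DBC
    C ↦ B
    D ↦ A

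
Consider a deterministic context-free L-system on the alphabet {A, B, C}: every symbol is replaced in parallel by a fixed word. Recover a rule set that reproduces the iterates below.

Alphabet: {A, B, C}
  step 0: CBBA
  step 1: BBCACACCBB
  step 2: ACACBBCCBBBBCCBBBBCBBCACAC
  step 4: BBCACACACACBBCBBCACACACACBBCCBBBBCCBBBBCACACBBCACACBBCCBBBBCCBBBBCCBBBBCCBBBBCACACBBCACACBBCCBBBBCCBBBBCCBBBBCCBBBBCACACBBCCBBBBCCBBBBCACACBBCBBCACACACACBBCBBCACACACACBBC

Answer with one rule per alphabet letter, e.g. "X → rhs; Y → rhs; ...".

  step 1 ⇒ step 2: BBCACACCBB ⇒ AC·AC·BBC·CBB·BBC·CBB·BBC·BBC·AC·AC
    A ↦ CBB
    B ↦ AC
    C ↦ BBC

A->CBB, B->AC, C->BBC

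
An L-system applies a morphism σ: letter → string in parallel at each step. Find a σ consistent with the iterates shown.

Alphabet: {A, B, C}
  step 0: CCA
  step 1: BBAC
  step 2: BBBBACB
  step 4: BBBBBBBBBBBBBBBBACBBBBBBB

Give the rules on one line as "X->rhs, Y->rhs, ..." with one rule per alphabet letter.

  step 1 ⇒ step 2: BBAC ⇒ BB·BB·AC·B
    A ↦ AC
    B ↦ BB
    C ↦ B

A->AC, B->BB, C->B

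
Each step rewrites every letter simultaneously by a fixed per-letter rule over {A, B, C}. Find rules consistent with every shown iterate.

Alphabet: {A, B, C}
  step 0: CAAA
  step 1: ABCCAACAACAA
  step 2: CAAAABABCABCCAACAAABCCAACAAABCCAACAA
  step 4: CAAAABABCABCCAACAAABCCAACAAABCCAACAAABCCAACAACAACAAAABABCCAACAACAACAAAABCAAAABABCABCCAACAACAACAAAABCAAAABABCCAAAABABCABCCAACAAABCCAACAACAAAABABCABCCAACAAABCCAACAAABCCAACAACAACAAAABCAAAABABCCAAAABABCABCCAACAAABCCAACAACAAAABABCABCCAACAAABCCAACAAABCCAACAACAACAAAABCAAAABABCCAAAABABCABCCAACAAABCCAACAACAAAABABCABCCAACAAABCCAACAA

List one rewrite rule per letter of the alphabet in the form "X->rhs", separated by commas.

  step 1 ⇒ step 2: ABCCAACAACAA ⇒ CAA·AAB·ABC·ABC·CAA·CAA·ABC·CAA·CAA·ABC·CAA·CAA
    A ↦ CAA
    B ↦ AAB
    C ↦ ABC

A->CAA, B->AAB, C->ABC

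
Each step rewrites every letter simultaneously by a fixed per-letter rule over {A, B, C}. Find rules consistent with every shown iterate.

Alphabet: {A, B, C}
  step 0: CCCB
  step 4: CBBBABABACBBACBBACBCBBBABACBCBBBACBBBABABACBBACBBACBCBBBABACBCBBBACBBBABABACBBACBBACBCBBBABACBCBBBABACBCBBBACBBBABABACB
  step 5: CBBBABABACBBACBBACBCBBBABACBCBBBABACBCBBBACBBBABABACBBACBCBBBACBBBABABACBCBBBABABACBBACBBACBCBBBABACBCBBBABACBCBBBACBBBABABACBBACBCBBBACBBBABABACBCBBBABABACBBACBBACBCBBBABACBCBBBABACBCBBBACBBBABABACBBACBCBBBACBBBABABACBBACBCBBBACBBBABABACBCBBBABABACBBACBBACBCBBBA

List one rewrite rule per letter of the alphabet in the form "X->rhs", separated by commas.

A->CB, B->BA, C->CBB

  step 4 ⇒ step 5: CBBBABABACBBACBBACBCBBBABACBCBBBACBBBABABACBBACBBACBCBBBABACBCBBBACBBBABABACBBACBBACBCBBBABACBCBBBABACBCBBBACBBBABABACB ⇒ CBB·BA·BA·BA·CB·BA·CB·BA·CB·CBB·BA·BA·CB·CBB·BA·BA·CB·CBB·BA·CBB·BA·BA·BA·CB·BA·CB·CBB·BA·CBB·BA·BA·BA·CB·CBB·BA·BA·BA·CB·BA·CB·BA·CB·CBB·BA·BA·CB·CBB·BA·BA·CB·CBB·BA·CBB·BA·BA·BA·CB·BA·CB·CBB·BA·CBB·BA·BA·BA·CB·CBB·BA·BA·BA·CB·BA·CB·BA·CB·CBB·BA·BA·CB·CBB·BA·BA·CB·CBB·BA·CBB·BA·BA·BA·CB·BA·CB·CBB·BA·CBB·BA·BA·BA·CB·BA·CB·CBB·BA·CBB·BA·BA·BA·CB·CBB·BA·BA·BA·CB·BA·CB·BA·CB·CBB·BA
    A ↦ CB
    B ↦ BA
    C ↦ CBB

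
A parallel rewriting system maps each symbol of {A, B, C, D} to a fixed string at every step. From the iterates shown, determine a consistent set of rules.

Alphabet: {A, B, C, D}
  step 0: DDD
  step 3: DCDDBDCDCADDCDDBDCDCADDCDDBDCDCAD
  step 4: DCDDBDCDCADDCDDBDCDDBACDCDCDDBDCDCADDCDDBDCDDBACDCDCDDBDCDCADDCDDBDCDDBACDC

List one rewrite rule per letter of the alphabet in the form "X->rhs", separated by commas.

  step 3 ⇒ step 4: DCDDBDCDCADDCDDBDCDCADDCDDBDCDCAD ⇒ DC·DDB·DC·DC·AD·DC·DDB·DC·DDB·AC·DC·DC·DDB·DC·DC·AD·DC·DDB·DC·DDB·AC·DC·DC·DDB·DC·DC·AD·DC·DDB·DC·DDB·AC·DC
    A ↦ AC
    B ↦ AD
    C ↦ DDB
    D ↦ DC

A->AC, B->AD, C->DDB, D->DC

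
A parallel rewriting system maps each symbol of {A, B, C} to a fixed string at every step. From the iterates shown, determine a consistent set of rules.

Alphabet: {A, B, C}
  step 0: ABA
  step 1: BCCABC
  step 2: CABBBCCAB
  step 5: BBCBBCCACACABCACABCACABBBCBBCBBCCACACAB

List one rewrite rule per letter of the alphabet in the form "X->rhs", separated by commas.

  step 1 ⇒ step 2: BCCABC ⇒ CA·B·B·BC·CA·B
    A ↦ BC
    B ↦ CA
    C ↦ B

A->BC, B->CA, C->B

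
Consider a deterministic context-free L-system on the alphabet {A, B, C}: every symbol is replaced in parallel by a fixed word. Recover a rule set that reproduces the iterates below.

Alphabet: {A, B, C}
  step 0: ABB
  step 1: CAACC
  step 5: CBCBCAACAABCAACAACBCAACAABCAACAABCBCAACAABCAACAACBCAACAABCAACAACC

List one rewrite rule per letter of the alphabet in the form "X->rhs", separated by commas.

  step 0 ⇒ step 1: ABB ⇒ CAA·C·C
    A ↦ CAA
    B ↦ C
    C ↦ B  (constrained at step 1)

A->CAA, B->C, C->B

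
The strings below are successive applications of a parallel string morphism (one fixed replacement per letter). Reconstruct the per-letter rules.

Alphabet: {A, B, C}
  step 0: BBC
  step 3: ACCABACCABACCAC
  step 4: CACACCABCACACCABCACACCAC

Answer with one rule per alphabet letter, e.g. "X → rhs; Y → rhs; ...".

  step 3 ⇒ step 4: ACCABACCABACCAC ⇒ C·AC·AC·C·AB·C·AC·AC·C·AB·C·AC·AC·C·AC
    A ↦ C
    B ↦ AB
    C ↦ AC

A->C, B->AB, C->AC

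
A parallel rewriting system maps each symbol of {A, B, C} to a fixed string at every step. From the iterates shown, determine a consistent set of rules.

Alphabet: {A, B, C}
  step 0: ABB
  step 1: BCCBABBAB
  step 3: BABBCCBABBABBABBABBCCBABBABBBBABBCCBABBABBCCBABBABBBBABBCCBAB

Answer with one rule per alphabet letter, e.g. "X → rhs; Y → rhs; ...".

  step 0 ⇒ step 1: ABB ⇒ BCC·BAB·BAB
    A ↦ BCC
    B ↦ BAB
    C ↦ B  (constrained at step 1)

A->BCC, B->BAB, C->B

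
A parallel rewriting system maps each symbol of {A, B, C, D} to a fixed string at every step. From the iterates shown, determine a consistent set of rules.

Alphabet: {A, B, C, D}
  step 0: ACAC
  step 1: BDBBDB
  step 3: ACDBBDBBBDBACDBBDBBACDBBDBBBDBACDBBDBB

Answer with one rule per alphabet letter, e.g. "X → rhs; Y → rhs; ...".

A->BD, B->DBB, C->B, D->AC

  step 0 ⇒ step 1: ACAC ⇒ BD·B·BD·B
    A ↦ BD
    C ↦ B
    B ↦ DBB  (constrained at step 1)
    D ↦ AC  (constrained at step 1)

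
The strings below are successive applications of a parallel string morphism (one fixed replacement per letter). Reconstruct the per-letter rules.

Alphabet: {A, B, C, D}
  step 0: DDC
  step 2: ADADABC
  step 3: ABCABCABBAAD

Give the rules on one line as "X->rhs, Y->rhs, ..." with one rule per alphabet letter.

A->AB, B->BA, C->AD, D->C

  step 2 ⇒ step 3: ADADABC ⇒ AB·C·AB·C·AB·BA·AD
    A ↦ AB
    B ↦ BA
    C ↦ AD
    D ↦ C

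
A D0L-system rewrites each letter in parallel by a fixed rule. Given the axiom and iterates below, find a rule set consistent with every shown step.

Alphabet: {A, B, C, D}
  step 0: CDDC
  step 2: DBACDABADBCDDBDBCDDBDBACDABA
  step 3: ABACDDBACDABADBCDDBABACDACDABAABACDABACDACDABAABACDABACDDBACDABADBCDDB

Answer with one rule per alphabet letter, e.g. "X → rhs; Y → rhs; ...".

A->DB, B->CD, C->ACD, D->ABA

  step 2 ⇒ step 3: DBACDABADBCDDBDBCDDBDBACDABA ⇒ ABA·CD·DB·ACD·ABA·DB·CD·DB·ABA·CD·ACD·ABA·ABA·CD·ABA·CD·ACD·ABA·ABA·CD·ABA·CD·DB·ACD·ABA·DB·CD·DB
    A ↦ DB
    B ↦ CD
    C ↦ ACD
    D ↦ ABA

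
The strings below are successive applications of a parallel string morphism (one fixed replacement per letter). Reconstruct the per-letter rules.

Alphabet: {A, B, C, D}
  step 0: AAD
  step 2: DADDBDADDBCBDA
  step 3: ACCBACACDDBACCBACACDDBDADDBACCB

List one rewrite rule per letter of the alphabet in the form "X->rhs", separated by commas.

  step 2 ⇒ step 3: DADDBDADDBCBDA ⇒ AC·CB·AC·AC·DDB·AC·CB·AC·AC·DDB·DA·DDB·AC·CB
    A ↦ CB
    B ↦ DDB
    C ↦ DA
    D ↦ AC

A->CB, B->DDB, C->DA, D->AC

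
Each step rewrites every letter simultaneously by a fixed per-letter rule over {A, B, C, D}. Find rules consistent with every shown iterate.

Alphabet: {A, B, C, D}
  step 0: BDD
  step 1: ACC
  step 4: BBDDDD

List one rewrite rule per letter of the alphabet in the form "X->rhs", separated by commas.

A->D, B->A, C->BB, D->C

  step 0 ⇒ step 1: BDD ⇒ A·C·C
    B ↦ A
    D ↦ C
    A ↦ D  (constrained at step 1)
    C ↦ BB  (constrained at step 1)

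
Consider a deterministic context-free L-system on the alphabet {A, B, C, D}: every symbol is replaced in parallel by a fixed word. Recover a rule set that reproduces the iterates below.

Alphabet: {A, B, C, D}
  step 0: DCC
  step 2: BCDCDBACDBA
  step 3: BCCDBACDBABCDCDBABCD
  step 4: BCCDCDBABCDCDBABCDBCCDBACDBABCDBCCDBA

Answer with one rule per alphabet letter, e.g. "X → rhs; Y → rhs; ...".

  step 3 ⇒ step 4: BCCDBACDBABCDCDBABCD ⇒ BC·CD·CD·BA·BC·D·CD·BA·BC·D·BC·CD·BA·CD·BA·BC·D·BC·CD·BA
    A ↦ D
    B ↦ BC
    C ↦ CD
    D ↦ BA

A->D, B->BC, C->CD, D->BA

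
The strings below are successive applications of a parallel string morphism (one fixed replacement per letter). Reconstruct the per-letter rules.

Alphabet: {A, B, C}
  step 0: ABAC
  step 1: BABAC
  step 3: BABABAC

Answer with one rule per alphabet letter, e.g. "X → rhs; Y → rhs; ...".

A->B, B->A, C->AC

  step 0 ⇒ step 1: ABAC ⇒ B·A·B·AC
    A ↦ B
    B ↦ A
    C ↦ AC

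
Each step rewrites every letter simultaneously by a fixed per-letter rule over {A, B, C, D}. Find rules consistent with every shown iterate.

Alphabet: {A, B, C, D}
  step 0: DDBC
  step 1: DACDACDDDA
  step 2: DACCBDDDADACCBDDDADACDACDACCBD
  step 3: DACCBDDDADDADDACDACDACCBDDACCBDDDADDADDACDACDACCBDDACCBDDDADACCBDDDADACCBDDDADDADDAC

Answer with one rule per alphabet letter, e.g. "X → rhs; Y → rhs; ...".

A->CBD, B->D, C->DDA, D->DAC

  step 2 ⇒ step 3: DACCBDDDADACCBDDDADACDACDACCBD ⇒ DAC·CBD·DDA·DDA·D·DAC·DAC·DAC·CBD·DAC·CBD·DDA·DDA·D·DAC·DAC·DAC·CBD·DAC·CBD·DDA·DAC·CBD·DDA·DAC·CBD·DDA·DDA·D·DAC
    A ↦ CBD
    B ↦ D
    C ↦ DDA
    D ↦ DAC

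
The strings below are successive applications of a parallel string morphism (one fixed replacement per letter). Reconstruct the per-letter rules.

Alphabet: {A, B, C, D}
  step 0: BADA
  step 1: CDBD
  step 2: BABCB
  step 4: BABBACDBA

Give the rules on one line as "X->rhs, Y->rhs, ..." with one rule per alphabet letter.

  step 1 ⇒ step 2: CDBD ⇒ BA·B·C·B
    B ↦ C
    C ↦ BA
    D ↦ B
  step 0 ⇒ step 1: BADA ⇒ C·D·B·D
    A ↦ D

A->D, B->C, C->BA, D->B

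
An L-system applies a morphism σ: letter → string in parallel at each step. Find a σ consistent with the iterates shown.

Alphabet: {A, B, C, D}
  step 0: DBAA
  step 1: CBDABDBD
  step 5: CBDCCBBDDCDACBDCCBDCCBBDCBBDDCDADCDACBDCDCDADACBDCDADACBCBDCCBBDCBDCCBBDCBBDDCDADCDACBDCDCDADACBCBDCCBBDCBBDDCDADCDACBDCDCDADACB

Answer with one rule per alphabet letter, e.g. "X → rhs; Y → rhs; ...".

A->BD, B->DA, C->DC, D->CB

  step 0 ⇒ step 1: DBAA ⇒ CB·DA·BD·BD
    A ↦ BD
    B ↦ DA
    D ↦ CB
    C ↦ DC  (constrained at step 1)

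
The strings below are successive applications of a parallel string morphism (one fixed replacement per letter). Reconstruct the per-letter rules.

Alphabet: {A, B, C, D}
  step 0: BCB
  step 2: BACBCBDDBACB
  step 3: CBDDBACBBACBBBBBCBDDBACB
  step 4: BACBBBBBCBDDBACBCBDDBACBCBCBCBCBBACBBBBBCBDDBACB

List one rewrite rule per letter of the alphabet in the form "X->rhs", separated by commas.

  step 3 ⇒ step 4: CBDDBACBBACBBBBBCBDDBACB ⇒ BA·CB·BB·BB·CB·DD·BA·CB·CB·DD·BA·CB·CB·CB·CB·CB·BA·CB·BB·BB·CB·DD·BA·CB
    A ↦ DD
    B ↦ CB
    C ↦ BA
    D ↦ BB

A->DD, B->CB, C->BA, D->BB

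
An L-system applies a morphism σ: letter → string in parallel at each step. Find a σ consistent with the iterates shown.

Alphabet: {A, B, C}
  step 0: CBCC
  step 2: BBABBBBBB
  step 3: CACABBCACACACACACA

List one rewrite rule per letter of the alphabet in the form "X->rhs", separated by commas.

A->BB, B->CA, C->A

  step 2 ⇒ step 3: BBABBBBBB ⇒ CA·CA·BB·CA·CA·CA·CA·CA·CA
    A ↦ BB
    B ↦ CA
    C ↦ A  (constrained at step 0)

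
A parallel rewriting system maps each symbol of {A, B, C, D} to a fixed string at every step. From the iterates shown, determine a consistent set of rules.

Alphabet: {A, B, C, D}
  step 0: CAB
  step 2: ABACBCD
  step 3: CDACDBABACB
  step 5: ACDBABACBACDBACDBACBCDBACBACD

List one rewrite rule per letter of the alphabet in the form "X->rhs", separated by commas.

  step 2 ⇒ step 3: ABACBCD ⇒ CD·A·CD·B·A·B·ACB
    A ↦ CD
    B ↦ A
    C ↦ B
    D ↦ ACB

A->CD, B->A, C->B, D->ACB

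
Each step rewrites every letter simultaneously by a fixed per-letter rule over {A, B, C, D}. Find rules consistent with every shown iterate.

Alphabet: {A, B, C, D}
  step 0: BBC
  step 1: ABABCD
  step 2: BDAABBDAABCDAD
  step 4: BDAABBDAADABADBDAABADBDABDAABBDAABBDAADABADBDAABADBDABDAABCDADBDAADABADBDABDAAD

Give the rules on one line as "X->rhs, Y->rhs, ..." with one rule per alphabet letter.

  step 1 ⇒ step 2: ABABCD ⇒ BDA·AB·BDA·AB·CD·AD
    A ↦ BDA
    B ↦ AB
    C ↦ CD
    D ↦ AD

A->BDA, B->AB, C->CD, D->AD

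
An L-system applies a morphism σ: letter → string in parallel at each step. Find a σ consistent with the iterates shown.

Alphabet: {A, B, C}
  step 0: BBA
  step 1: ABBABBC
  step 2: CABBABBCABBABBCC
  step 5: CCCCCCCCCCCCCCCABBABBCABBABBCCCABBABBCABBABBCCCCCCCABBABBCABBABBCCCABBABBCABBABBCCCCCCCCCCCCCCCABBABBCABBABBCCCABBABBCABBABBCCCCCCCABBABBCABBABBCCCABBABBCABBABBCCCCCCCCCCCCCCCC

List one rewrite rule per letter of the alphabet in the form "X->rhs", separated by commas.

A->C, B->ABB, C->CC

  step 1 ⇒ step 2: ABBABBC ⇒ C·ABB·ABB·C·ABB·ABB·CC
    A ↦ C
    B ↦ ABB
    C ↦ CC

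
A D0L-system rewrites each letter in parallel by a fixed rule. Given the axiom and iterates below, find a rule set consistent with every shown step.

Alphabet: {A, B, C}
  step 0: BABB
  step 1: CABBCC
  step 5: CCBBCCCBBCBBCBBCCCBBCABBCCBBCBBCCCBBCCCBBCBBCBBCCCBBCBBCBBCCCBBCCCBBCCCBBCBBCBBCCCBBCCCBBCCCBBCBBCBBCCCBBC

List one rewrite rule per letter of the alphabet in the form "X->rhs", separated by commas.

A->ABB, B->C, C->BBC

  step 0 ⇒ step 1: BABB ⇒ C·ABB·C·C
    A ↦ ABB
    B ↦ C
    C ↦ BBC  (constrained at step 1)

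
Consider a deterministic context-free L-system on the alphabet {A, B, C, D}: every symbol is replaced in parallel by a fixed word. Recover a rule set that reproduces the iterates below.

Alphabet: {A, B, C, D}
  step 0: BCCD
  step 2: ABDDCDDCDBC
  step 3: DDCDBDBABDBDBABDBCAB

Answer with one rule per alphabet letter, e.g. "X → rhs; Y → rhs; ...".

A->DD, B->C, C->AB, D->DB

  step 2 ⇒ step 3: ABDDCDDCDBC ⇒ DD·C·DB·DB·AB·DB·DB·AB·DB·C·AB
    A ↦ DD
    B ↦ C
    C ↦ AB
    D ↦ DB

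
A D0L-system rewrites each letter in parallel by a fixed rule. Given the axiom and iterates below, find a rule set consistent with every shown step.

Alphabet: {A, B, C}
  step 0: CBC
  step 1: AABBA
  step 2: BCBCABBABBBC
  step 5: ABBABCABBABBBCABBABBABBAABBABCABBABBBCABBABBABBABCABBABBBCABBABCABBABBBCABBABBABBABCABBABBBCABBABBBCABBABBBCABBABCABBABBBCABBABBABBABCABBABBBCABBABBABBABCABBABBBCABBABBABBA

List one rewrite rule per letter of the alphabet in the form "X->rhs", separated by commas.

A->BC, B->ABB, C->A

  step 1 ⇒ step 2: AABBA ⇒ BC·BC·ABB·ABB·BC
    A ↦ BC
    B ↦ ABB
  step 0 ⇒ step 1: CBC ⇒ A·ABB·A
    C ↦ A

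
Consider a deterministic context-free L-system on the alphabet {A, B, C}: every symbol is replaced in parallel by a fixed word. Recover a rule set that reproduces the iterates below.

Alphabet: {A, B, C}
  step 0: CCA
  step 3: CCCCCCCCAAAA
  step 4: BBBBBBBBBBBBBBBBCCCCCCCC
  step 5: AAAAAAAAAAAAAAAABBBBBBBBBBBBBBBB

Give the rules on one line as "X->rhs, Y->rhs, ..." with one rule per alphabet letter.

A->CC, B->A, C->BB

  step 4 ⇒ step 5: BBBBBBBBBBBBBBBBCCCCCCCC ⇒ A·A·A·A·A·A·A·A·A·A·A·A·A·A·A·A·BB·BB·BB·BB·BB·BB·BB·BB
    B ↦ A
    C ↦ BB
  step 3 ⇒ step 4: CCCCCCCCAAAA ⇒ BB·BB·BB·BB·BB·BB·BB·BB·CC·CC·CC·CC
    A ↦ CC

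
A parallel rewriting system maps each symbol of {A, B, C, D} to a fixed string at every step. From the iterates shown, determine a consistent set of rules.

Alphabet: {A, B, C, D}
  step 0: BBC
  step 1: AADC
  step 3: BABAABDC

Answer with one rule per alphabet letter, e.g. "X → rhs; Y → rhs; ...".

  step 0 ⇒ step 1: BBC ⇒ A·A·DC
    B ↦ A
    C ↦ DC
    A ↦ DB  (constrained at step 1)
    D ↦ B  (constrained at step 1)

A->DB, B->A, C->DC, D->B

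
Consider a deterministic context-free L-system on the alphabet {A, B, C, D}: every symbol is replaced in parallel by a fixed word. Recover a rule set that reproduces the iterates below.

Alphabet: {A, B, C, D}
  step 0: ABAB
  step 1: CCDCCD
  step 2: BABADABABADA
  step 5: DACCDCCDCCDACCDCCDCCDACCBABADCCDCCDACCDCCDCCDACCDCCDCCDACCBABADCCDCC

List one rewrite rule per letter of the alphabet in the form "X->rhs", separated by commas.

A->CC, B->D, C->BA, D->DA

  step 1 ⇒ step 2: CCDCCD ⇒ BA·BA·DA·BA·BA·DA
    C ↦ BA
    D ↦ DA
  step 0 ⇒ step 1: ABAB ⇒ CC·D·CC·D
    A ↦ CC
  step 0 ⇒ step 1: ABAB ⇒ CC·D·CC·D
    B ↦ D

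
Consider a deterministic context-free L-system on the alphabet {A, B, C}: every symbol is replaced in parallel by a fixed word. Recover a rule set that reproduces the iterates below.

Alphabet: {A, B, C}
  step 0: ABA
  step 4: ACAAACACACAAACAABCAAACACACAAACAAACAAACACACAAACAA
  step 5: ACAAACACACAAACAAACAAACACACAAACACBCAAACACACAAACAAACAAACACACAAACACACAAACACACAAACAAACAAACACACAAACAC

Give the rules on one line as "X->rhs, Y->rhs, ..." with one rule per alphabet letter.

  step 4 ⇒ step 5: ACAAACACACAAACAABCAAACACACAAACAAACAAACACACAAACAA ⇒ AC·AA·AC·AC·AC·AA·AC·AA·AC·AA·AC·AC·AC·AA·AC·AC·BC·AA·AC·AC·AC·AA·AC·AA·AC·AA·AC·AC·AC·AA·AC·AC·AC·AA·AC·AC·AC·AA·AC·AA·AC·AA·AC·AC·AC·AA·AC·AC
    A ↦ AC
    B ↦ BC
    C ↦ AA

A->AC, B->BC, C->AA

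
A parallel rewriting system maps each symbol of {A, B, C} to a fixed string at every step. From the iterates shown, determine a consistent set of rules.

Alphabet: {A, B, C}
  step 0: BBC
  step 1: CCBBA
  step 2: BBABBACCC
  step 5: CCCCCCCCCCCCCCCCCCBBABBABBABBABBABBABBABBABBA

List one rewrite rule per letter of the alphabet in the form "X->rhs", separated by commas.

  step 1 ⇒ step 2: CCBBA ⇒ BBA·BBA·C·C·C
    A ↦ C
    B ↦ C
    C ↦ BBA

A->C, B->C, C->BBA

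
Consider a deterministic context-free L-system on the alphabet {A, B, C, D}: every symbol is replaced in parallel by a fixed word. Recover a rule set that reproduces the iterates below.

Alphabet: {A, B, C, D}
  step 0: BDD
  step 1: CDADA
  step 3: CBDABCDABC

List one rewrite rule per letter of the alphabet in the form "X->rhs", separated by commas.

A->B, B->C, C->BA, D->DA

  step 0 ⇒ step 1: BDD ⇒ C·DA·DA
    B ↦ C
    D ↦ DA
    A ↦ B  (constrained at step 1)
    C ↦ BA  (constrained at step 1)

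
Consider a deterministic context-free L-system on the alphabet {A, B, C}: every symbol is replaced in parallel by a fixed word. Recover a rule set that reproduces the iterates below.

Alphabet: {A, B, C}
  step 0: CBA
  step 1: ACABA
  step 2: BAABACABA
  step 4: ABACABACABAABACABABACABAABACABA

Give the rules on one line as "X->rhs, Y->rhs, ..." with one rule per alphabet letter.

A->BA, B->CA, C->A

  step 1 ⇒ step 2: ACABA ⇒ BA·A·BA·CA·BA
    A ↦ BA
    B ↦ CA
    C ↦ A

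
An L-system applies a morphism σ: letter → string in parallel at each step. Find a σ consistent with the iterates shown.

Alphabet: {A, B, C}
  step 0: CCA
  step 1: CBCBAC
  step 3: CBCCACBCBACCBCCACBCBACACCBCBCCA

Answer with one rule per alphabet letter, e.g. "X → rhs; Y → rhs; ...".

A->AC, B->CCA, C->CB

  step 0 ⇒ step 1: CCA ⇒ CB·CB·AC
    A ↦ AC
    C ↦ CB
    B ↦ CCA  (constrained at step 1)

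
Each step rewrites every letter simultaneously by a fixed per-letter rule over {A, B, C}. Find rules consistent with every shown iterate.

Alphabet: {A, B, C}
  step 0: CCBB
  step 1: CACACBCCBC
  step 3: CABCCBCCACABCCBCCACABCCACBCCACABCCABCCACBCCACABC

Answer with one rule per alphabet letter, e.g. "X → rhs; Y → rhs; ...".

A->BC, B->CBC, C->CA

  step 0 ⇒ step 1: CCBB ⇒ CA·CA·CBC·CBC
    B ↦ CBC
    C ↦ CA
    A ↦ BC  (constrained at step 1)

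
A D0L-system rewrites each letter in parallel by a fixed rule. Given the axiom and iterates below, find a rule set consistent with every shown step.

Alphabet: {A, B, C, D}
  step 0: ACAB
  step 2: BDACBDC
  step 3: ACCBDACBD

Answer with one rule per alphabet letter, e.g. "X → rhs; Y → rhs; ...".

  step 2 ⇒ step 3: BDACBDC ⇒ A·C·C·BD·A·C·BD
    A ↦ C
    B ↦ A
    C ↦ BD
    D ↦ C

A->C, B->A, C->BD, D->C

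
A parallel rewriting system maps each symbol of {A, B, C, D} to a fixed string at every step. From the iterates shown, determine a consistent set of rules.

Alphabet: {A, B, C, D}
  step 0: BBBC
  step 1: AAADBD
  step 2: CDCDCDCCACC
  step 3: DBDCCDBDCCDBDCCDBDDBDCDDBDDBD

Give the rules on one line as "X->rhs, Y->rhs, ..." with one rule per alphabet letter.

A->CD, B->A, C->DBD, D->CC

  step 2 ⇒ step 3: CDCDCDCCACC ⇒ DBD·CC·DBD·CC·DBD·CC·DBD·DBD·CD·DBD·DBD
    A ↦ CD
    C ↦ DBD
    D ↦ CC
  step 0 ⇒ step 1: BBBC ⇒ A·A·A·DBD
    B ↦ A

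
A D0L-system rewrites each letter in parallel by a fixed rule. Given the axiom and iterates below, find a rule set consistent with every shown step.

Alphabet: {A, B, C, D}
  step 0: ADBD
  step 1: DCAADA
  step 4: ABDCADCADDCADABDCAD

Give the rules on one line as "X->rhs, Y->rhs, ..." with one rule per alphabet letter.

  step 0 ⇒ step 1: ADBD ⇒ DC·A·AD·A
    A ↦ DC
    B ↦ AD
    D ↦ A
    C ↦ B  (constrained at step 1)

A->DC, B->AD, C->B, D->A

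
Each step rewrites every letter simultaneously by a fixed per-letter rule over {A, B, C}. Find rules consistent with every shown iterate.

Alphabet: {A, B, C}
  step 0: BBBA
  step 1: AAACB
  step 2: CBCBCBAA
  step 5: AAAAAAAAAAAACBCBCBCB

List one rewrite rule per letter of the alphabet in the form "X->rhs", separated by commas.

  step 1 ⇒ step 2: AAACB ⇒ CB·CB·CB·A·A
    A ↦ CB
    B ↦ A
    C ↦ A

A->CB, B->A, C->A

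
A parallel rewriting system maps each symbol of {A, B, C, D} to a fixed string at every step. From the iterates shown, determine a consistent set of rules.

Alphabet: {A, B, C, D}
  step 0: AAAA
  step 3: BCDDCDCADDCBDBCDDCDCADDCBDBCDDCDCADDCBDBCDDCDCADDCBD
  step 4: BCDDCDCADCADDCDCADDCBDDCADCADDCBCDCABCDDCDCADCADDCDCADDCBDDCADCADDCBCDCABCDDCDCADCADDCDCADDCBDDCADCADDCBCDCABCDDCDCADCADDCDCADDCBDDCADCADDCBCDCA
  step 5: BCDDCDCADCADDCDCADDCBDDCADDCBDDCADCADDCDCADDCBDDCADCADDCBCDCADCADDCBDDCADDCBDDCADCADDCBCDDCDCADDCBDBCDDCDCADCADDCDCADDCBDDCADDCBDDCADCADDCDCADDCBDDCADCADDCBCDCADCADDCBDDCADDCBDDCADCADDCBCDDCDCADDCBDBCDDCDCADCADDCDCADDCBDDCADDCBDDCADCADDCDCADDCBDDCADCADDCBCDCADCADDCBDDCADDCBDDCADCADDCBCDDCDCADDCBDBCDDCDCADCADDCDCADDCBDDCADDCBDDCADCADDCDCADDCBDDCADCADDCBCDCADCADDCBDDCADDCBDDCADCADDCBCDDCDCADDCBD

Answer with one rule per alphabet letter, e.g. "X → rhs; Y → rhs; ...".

  step 4 ⇒ step 5: BCDDCDCADCADDCDCADDCBDDCADCADDCBCDCABCDDCDCADCADDCDCADDCBDDCADCADDCBCDCABCDDCDCADCADDCDCADDCBDDCADCADDCBCDCABCDDCDCADCADDCDCADDCBDDCADCADDCBCDCA ⇒ BC·DDC·DCA·DCA·DDC·DCA·DDC·BD·DCA·DDC·BD·DCA·DCA·DDC·DCA·DDC·BD·DCA·DCA·DDC·BC·DCA·DCA·DDC·BD·DCA·DDC·BD·DCA·DCA·DDC·BC·DDC·DCA·DDC·BD·BC·DDC·DCA·DCA·DDC·DCA·DDC·BD·DCA·DDC·BD·DCA·DCA·DDC·DCA·DDC·BD·DCA·DCA·DDC·BC·DCA·DCA·DDC·BD·DCA·DDC·BD·DCA·DCA·DDC·BC·DDC·DCA·DDC·BD·BC·DDC·DCA·DCA·DDC·DCA·DDC·BD·DCA·DDC·BD·DCA·DCA·DDC·DCA·DDC·BD·DCA·DCA·DDC·BC·DCA·DCA·DDC·BD·DCA·DDC·BD·DCA·DCA·DDC·BC·DDC·DCA·DDC·BD·BC·DDC·DCA·DCA·DDC·DCA·DDC·BD·DCA·DDC·BD·DCA·DCA·DDC·DCA·DDC·BD·DCA·DCA·DDC·BC·DCA·DCA·DDC·BD·DCA·DDC·BD·DCA·DCA·DDC·BC·DDC·DCA·DDC·BD
    A ↦ BD
    B ↦ BC
    C ↦ DDC
    D ↦ DCA

A->BD, B->BC, C->DDC, D->DCA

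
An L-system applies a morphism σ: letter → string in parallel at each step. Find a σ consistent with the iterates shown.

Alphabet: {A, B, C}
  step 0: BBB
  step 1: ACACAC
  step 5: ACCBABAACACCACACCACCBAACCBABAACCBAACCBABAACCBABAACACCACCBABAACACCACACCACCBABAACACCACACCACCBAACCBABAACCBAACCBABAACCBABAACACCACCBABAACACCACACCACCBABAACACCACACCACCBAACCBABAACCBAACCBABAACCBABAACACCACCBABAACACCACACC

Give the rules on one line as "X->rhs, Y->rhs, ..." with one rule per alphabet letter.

  step 0 ⇒ step 1: BBB ⇒ AC·AC·AC
    B ↦ AC
    A ↦ ACC  (constrained at step 1)
    C ↦ BA  (constrained at step 1)

A->ACC, B->AC, C->BA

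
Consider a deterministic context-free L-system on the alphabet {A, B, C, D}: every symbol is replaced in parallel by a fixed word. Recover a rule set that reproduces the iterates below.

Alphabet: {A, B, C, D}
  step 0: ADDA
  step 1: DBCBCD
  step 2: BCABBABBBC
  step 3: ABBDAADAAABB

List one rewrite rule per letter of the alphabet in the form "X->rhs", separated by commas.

  step 2 ⇒ step 3: BCABBABBBC ⇒ A·BB·D·A·A·D·A·A·A·BB
    A ↦ D
    B ↦ A
    C ↦ BB
  step 0 ⇒ step 1: ADDA ⇒ D·BC·BC·D
    D ↦ BC

A->D, B->A, C->BB, D->BC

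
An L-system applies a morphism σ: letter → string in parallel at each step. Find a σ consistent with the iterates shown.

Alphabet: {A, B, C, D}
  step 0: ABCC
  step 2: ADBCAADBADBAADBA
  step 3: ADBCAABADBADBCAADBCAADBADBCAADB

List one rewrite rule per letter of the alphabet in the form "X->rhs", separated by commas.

A->ADB, B->A, C->AB, D->C

  step 2 ⇒ step 3: ADBCAADBADBAADBA ⇒ ADB·C·A·AB·ADB·ADB·C·A·ADB·C·A·ADB·ADB·C·A·ADB
    A ↦ ADB
    B ↦ A
    C ↦ AB
    D ↦ C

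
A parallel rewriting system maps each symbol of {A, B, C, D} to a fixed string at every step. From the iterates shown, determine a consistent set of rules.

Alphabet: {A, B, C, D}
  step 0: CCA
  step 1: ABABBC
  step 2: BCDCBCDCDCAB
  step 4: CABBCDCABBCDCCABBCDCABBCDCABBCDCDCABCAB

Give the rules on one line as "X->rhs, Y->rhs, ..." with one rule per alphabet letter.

A->BC, B->DC, C->AB, D->C

  step 1 ⇒ step 2: ABABBC ⇒ BC·DC·BC·DC·DC·AB
    A ↦ BC
    B ↦ DC
    C ↦ AB
    D ↦ C  (constrained at step 2)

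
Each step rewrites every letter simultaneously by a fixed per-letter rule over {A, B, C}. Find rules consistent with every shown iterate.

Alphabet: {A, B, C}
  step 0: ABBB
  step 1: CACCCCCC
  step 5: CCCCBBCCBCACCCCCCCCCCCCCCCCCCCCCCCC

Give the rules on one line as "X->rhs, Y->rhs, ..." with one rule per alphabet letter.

A->CA, B->CC, C->B

  step 0 ⇒ step 1: ABBB ⇒ CA·CC·CC·CC
    A ↦ CA
    B ↦ CC
    C ↦ B  (constrained at step 1)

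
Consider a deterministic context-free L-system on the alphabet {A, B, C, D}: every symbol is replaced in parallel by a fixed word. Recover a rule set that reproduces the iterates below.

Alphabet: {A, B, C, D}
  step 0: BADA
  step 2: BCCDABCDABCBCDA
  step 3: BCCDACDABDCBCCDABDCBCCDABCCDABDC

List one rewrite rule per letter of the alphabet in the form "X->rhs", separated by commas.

  step 2 ⇒ step 3: BCCDABCDABCBCDA ⇒ BC·CDA·CDA·B·DC·BC·CDA·B·DC·BC·CDA·BC·CDA·B·DC
    A ↦ DC
    B ↦ BC
    C ↦ CDA
    D ↦ B

A->DC, B->BC, C->CDA, D->B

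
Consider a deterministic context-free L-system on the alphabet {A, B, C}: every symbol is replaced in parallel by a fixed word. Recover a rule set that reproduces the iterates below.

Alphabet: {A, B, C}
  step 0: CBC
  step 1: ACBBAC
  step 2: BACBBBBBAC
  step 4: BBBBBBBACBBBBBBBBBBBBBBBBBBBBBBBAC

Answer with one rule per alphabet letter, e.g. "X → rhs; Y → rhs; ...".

A->B, B->BB, C->AC

  step 1 ⇒ step 2: ACBBAC ⇒ B·AC·BB·BB·B·AC
    A ↦ B
    B ↦ BB
    C ↦ AC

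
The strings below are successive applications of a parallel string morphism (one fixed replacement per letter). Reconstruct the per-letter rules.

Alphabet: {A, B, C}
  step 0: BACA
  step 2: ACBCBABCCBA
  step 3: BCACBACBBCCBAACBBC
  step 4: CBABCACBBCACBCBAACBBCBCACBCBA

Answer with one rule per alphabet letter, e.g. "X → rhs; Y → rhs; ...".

  step 3 ⇒ step 4: BCACBACBBCCBAACBBC ⇒ CB·A·BC·A·CB·BC·A·CB·CB·A·A·CB·BC·BC·A·CB·CB·A
    A ↦ BC
    B ↦ CB
    C ↦ A

A->BC, B->CB, C->A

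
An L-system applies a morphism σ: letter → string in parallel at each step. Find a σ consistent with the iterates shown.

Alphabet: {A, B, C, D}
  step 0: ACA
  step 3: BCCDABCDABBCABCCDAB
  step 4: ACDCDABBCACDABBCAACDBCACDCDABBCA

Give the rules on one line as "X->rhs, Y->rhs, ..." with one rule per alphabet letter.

  step 3 ⇒ step 4: BCCDABCDABBCABCCDAB ⇒ A·CD·CD·AB·BC·A·CD·AB·BC·A·A·CD·BC·A·CD·CD·AB·BC·A
    A ↦ BC
    B ↦ A
    C ↦ CD
    D ↦ AB

A->BC, B->A, C->CD, D->AB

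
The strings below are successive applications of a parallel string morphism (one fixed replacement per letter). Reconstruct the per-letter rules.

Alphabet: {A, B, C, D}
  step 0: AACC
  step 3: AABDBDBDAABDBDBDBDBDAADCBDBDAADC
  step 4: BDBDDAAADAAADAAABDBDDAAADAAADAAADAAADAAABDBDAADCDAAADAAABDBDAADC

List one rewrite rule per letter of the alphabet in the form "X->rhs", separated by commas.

A->BD, B->DA, C->DC, D->AA

  step 3 ⇒ step 4: AABDBDBDAABDBDBDBDBDAADCBDBDAADC ⇒ BD·BD·DA·AA·DA·AA·DA·AA·BD·BD·DA·AA·DA·AA·DA·AA·DA·AA·DA·AA·BD·BD·AA·DC·DA·AA·DA·AA·BD·BD·AA·DC
    A ↦ BD
    B ↦ DA
    C ↦ DC
    D ↦ AA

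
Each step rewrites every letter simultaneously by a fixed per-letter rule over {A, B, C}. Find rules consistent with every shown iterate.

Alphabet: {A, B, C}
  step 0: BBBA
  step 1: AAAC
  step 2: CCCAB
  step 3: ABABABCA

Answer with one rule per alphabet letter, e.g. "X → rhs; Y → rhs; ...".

  step 2 ⇒ step 3: CCCAB ⇒ AB·AB·AB·C·A
    A ↦ C
    B ↦ A
    C ↦ AB

A->C, B->A, C->AB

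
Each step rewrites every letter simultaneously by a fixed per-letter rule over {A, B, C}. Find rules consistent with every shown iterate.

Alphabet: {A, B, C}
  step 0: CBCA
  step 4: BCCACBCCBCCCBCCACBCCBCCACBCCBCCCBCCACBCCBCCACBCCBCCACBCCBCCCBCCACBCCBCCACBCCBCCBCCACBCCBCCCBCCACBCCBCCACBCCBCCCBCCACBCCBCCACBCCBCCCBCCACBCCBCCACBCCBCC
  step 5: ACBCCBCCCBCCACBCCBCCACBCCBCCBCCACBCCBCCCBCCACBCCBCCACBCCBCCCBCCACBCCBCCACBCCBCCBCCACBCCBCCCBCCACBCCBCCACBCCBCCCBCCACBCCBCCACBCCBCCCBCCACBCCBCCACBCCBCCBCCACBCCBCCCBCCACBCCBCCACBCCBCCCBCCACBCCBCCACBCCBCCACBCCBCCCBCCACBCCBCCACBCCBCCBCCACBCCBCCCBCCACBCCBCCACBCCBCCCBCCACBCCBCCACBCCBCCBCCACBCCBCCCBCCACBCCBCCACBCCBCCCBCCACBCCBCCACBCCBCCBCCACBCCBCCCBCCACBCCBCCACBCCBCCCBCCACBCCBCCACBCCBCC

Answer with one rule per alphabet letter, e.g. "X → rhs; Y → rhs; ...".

A->C, B->AC, C->BCC

  step 4 ⇒ step 5: BCCACBCCBCCCBCCACBCCBCCACBCCBCCCBCCACBCCBCCACBCCBCCACBCCBCCCBCCACBCCBCCACBCCBCCBCCACBCCBCCCBCCACBCCBCCACBCCBCCCBCCACBCCBCCACBCCBCCCBCCACBCCBCCACBCCBCC ⇒ AC·BCC·BCC·C·BCC·AC·BCC·BCC·AC·BCC·BCC·BCC·AC·BCC·BCC·C·BCC·AC·BCC·BCC·AC·BCC·BCC·C·BCC·AC·BCC·BCC·AC·BCC·BCC·BCC·AC·BCC·BCC·C·BCC·AC·BCC·BCC·AC·BCC·BCC·C·BCC·AC·BCC·BCC·AC·BCC·BCC·C·BCC·AC·BCC·BCC·AC·BCC·BCC·BCC·AC·BCC·BCC·C·BCC·AC·BCC·BCC·AC·BCC·BCC·C·BCC·AC·BCC·BCC·AC·BCC·BCC·AC·BCC·BCC·C·BCC·AC·BCC·BCC·AC·BCC·BCC·BCC·AC·BCC·BCC·C·BCC·AC·BCC·BCC·AC·BCC·BCC·C·BCC·AC·BCC·BCC·AC·BCC·BCC·BCC·AC·BCC·BCC·C·BCC·AC·BCC·BCC·AC·BCC·BCC·C·BCC·AC·BCC·BCC·AC·BCC·BCC·BCC·AC·BCC·BCC·C·BCC·AC·BCC·BCC·AC·BCC·BCC·C·BCC·AC·BCC·BCC·AC·BCC·BCC
    A ↦ C
    B ↦ AC
    C ↦ BCC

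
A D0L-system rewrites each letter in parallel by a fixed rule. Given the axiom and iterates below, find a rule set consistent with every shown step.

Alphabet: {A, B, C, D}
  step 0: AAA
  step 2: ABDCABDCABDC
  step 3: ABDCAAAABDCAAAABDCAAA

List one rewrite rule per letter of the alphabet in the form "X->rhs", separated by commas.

  step 2 ⇒ step 3: ABDCABDCABDC ⇒ AB·DC·A·AA·AB·DC·A·AA·AB·DC·A·AA
    A ↦ AB
    B ↦ DC
    C ↦ AA
    D ↦ A

A->AB, B->DC, C->AA, D->A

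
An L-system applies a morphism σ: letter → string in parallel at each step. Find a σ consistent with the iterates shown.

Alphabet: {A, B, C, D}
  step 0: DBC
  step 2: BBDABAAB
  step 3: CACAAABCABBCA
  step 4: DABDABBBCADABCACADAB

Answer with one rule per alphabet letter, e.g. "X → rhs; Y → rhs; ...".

A->B, B->CA, C->DA, D->AA

  step 3 ⇒ step 4: CACAAABCABBCA ⇒ DA·B·DA·B·B·B·CA·DA·B·CA·CA·DA·B
    A ↦ B
    B ↦ CA
    C ↦ DA
  step 2 ⇒ step 3: BBDABAAB ⇒ CA·CA·AA·B·CA·B·B·CA
    D ↦ AA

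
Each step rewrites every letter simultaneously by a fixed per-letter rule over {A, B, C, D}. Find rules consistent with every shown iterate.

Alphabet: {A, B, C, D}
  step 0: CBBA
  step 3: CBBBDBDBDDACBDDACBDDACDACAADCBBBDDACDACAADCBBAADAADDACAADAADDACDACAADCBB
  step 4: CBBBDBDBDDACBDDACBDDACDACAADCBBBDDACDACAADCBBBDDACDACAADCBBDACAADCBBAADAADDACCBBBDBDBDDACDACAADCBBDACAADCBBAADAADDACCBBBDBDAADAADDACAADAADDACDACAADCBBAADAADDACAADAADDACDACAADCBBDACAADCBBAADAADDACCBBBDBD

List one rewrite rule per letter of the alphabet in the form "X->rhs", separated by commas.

A->AAD, B->BD, C->CBB, D->DAC

  step 3 ⇒ step 4: CBBBDBDBDDACBDDACBDDACDACAADCBBBDDACDACAADCBBAADAADDACAADAADDACDACAADCBB ⇒ CBB·BD·BD·BD·DAC·BD·DAC·BD·DAC·DAC·AAD·CBB·BD·DAC·DAC·AAD·CBB·BD·DAC·DAC·AAD·CBB·DAC·AAD·CBB·AAD·AAD·DAC·CBB·BD·BD·BD·DAC·DAC·AAD·CBB·DAC·AAD·CBB·AAD·AAD·DAC·CBB·BD·BD·AAD·AAD·DAC·AAD·AAD·DAC·DAC·AAD·CBB·AAD·AAD·DAC·AAD·AAD·DAC·DAC·AAD·CBB·DAC·AAD·CBB·AAD·AAD·DAC·CBB·BD·BD
    A ↦ AAD
    B ↦ BD
    C ↦ CBB
    D ↦ DAC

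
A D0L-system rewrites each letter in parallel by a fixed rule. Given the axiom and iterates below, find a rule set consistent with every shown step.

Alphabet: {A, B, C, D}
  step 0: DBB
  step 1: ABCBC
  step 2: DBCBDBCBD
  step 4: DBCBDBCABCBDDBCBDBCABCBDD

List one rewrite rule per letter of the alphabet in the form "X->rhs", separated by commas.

  step 1 ⇒ step 2: ABCBC ⇒ D·BC·BD·BC·BD
    A ↦ D
    B ↦ BC
    C ↦ BD
  step 0 ⇒ step 1: DBB ⇒ A·BC·BC
    D ↦ A

A->D, B->BC, C->BD, D->A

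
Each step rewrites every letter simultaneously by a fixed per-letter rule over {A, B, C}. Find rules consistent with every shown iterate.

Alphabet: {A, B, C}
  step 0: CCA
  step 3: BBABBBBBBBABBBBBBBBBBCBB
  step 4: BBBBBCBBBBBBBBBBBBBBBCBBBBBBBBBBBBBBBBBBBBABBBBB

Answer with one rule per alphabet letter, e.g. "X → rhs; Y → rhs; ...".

A->BC, B->BB, C->AB

  step 3 ⇒ step 4: BBABBBBBBBABBBBBBBBBBCBB ⇒ BB·BB·BC·BB·BB·BB·BB·BB·BB·BB·BC·BB·BB·BB·BB·BB·BB·BB·BB·BB·BB·AB·BB·BB
    A ↦ BC
    B ↦ BB
    C ↦ AB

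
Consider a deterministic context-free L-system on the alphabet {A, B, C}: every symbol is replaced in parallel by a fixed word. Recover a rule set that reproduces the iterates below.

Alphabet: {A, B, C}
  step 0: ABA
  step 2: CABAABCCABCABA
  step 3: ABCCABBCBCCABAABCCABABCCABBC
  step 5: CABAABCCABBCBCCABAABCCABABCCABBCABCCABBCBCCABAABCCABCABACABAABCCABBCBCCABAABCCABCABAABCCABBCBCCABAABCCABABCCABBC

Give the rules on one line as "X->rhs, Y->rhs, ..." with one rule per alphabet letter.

A->BC, B->CAB, C->A

  step 2 ⇒ step 3: CABAABCCABCABA ⇒ A·BC·CAB·BC·BC·CAB·A·A·BC·CAB·A·BC·CAB·BC
    A ↦ BC
    B ↦ CAB
    C ↦ A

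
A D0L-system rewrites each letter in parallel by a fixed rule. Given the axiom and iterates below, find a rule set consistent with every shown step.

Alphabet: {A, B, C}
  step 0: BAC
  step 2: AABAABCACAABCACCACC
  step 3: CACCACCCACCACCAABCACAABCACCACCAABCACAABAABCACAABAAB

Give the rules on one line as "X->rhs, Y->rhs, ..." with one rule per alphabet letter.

  step 2 ⇒ step 3: AABAABCACAABCACCACC ⇒ CAC·CAC·C·CAC·CAC·C·AAB·CAC·AAB·CAC·CAC·C·AAB·CAC·AAB·AAB·CAC·AAB·AAB
    A ↦ CAC
    B ↦ C
    C ↦ AAB

A->CAC, B->C, C->AAB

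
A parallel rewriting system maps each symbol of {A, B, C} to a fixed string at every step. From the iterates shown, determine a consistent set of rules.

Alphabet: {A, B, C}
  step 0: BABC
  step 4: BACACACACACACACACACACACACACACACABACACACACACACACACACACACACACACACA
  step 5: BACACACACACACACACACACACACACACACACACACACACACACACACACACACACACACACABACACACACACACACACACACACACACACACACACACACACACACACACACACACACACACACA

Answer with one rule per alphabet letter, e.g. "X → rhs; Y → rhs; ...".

A->CA, B->BA, C->CA

  step 4 ⇒ step 5: BACACACACACACACACACACACACACACACABACACACACACACACACACACACACACACACA ⇒ BA·CA·CA·CA·CA·CA·CA·CA·CA·CA·CA·CA·CA·CA·CA·CA·CA·CA·CA·CA·CA·CA·CA·CA·CA·CA·CA·CA·CA·CA·CA·CA·BA·CA·CA·CA·CA·CA·CA·CA·CA·CA·CA·CA·CA·CA·CA·CA·CA·CA·CA·CA·CA·CA·CA·CA·CA·CA·CA·CA·CA·CA·CA·CA
    A ↦ CA
    B ↦ BA
    C ↦ CA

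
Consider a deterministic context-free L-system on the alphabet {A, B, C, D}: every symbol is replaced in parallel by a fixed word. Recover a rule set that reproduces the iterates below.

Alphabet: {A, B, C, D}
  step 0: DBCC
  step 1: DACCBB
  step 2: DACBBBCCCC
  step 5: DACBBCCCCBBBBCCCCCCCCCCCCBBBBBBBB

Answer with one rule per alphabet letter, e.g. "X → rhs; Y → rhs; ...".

  step 1 ⇒ step 2: DACCBB ⇒ DA·CB·B·B·CC·CC
    A ↦ CB
    B ↦ CC
    C ↦ B
    D ↦ DA

A->CB, B->CC, C->B, D->DA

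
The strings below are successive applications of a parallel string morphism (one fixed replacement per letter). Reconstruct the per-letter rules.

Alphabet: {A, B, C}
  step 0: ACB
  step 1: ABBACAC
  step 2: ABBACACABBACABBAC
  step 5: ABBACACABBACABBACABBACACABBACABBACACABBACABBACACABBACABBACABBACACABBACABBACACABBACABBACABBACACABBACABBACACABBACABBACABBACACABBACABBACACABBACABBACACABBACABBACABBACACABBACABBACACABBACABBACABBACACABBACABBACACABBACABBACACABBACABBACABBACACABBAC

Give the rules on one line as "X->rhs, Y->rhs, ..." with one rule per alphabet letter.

A->ABB, B->AC, C->AC

  step 1 ⇒ step 2: ABBACAC ⇒ ABB·AC·AC·ABB·AC·ABB·AC
    A ↦ ABB
    B ↦ AC
    C ↦ AC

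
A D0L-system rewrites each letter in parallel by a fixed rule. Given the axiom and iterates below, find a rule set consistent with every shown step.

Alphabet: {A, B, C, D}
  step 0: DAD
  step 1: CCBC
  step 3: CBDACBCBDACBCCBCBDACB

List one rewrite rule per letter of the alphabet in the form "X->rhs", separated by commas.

  step 0 ⇒ step 1: DAD ⇒ C·CB·C
    A ↦ CB
    D ↦ C
    B ↦ DA  (constrained at step 1)
    C ↦ ABA  (constrained at step 1)

A->CB, B->DA, C->ABA, D->C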